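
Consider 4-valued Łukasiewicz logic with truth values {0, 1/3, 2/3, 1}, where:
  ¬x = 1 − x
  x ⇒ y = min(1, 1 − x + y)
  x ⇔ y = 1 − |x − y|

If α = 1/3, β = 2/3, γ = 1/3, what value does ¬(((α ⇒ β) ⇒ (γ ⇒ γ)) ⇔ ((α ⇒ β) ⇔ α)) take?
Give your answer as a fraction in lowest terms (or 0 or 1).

2/3

α ⇒ β = 1/3 ⇒ 2/3 = 1
γ ⇒ γ = 1/3 ⇒ 1/3 = 1
(α ⇒ β) ⇒ (γ ⇒ γ) = 1 ⇒ 1 = 1
α ⇒ β = 1/3 ⇒ 2/3 = 1
(α ⇒ β) ⇔ α = 1 ⇔ 1/3 = 1/3
((α ⇒ β) ⇒ (γ ⇒ γ)) ⇔ ((α ⇒ β) ⇔ α) = 1 ⇔ 1/3 = 1/3
¬(((α ⇒ β) ⇒ (γ ⇒ γ)) ⇔ ((α ⇒ β) ⇔ α)) = ¬1/3 = 2/3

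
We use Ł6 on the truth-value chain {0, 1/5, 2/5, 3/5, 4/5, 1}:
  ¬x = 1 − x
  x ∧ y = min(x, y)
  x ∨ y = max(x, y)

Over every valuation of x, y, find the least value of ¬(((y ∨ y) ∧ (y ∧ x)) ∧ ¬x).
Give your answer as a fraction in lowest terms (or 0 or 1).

Take x = 2/5, y = 2/5:
y ∨ y = 2/5 ∨ 2/5 = 2/5
y ∧ x = 2/5 ∧ 2/5 = 2/5
(y ∨ y) ∧ (y ∧ x) = 2/5 ∧ 2/5 = 2/5
¬x = ¬2/5 = 3/5
((y ∨ y) ∧ (y ∧ x)) ∧ ¬x = 2/5 ∧ 3/5 = 2/5
¬(((y ∨ y) ∧ (y ∧ x)) ∧ ¬x) = ¬2/5 = 3/5
No assignment yields a value below 3/5, so this is the minimum.

3/5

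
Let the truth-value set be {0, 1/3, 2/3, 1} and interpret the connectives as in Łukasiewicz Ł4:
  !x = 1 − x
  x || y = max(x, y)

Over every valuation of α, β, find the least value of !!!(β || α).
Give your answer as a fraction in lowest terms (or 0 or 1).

0

Take α = 0, β = 1:
β || α = 1 || 0 = 1
!(β || α) = !1 = 0
!!(β || α) = !0 = 1
!!!(β || α) = !1 = 0
No assignment yields a value below 0, so this is the minimum.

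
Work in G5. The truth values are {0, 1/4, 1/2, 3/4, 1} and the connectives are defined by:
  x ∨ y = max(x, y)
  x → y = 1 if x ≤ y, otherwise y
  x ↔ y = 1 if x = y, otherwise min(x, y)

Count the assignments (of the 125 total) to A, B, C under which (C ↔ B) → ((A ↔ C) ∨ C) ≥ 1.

109

value 1: 109 assignments (counts)
value 3/4: 4 assignments
value 1/2: 4 assignments
value 1/4: 4 assignments
value 0: 4 assignments
So 109 of the 125 assignments meet the threshold.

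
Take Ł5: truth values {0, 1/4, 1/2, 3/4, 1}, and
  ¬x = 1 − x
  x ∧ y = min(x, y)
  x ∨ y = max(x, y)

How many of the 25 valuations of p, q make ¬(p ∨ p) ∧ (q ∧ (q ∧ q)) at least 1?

1

value 1: 1 assignment (counts)
value 3/4: 3 assignments
value 1/2: 5 assignments
value 1/4: 7 assignments
value 0: 9 assignments
So 1 of the 25 assignments meets the threshold.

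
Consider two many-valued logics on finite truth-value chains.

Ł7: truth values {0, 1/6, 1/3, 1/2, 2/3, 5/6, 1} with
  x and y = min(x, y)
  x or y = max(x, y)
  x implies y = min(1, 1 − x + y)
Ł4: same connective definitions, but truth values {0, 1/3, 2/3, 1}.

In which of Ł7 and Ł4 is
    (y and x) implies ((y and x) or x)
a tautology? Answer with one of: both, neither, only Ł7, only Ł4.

both

In Ł7: every assignment gives 1 — tautology.
In Ł4: every assignment gives 1 — tautology.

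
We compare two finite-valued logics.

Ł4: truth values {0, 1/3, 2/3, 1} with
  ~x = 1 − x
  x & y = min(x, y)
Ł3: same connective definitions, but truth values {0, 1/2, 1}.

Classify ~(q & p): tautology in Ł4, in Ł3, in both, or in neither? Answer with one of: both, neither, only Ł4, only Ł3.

neither

In Ł4: at p = 1/3, q = 1/3 the value is 2/3 — not a tautology.
In Ł3: at p = 1/2, q = 1/2 the value is 1/2 — not a tautology.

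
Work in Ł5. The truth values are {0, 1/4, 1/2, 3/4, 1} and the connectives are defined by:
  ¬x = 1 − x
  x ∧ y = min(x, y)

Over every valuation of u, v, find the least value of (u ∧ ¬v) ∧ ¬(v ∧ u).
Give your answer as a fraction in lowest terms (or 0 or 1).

0

Take u = 0, v = 0:
¬v = ¬0 = 1
u ∧ ¬v = 0 ∧ 1 = 0
v ∧ u = 0 ∧ 0 = 0
¬(v ∧ u) = ¬0 = 1
(u ∧ ¬v) ∧ ¬(v ∧ u) = 0 ∧ 1 = 0
No assignment yields a value below 0, so this is the minimum.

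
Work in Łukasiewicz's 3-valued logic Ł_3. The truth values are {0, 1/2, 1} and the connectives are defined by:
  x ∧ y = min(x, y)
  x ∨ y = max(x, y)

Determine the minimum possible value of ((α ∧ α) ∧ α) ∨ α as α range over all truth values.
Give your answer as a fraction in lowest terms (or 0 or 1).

0

Take α = 0:
α ∧ α = 0 ∧ 0 = 0
(α ∧ α) ∧ α = 0 ∧ 0 = 0
((α ∧ α) ∧ α) ∨ α = 0 ∨ 0 = 0
No assignment yields a value below 0, so this is the minimum.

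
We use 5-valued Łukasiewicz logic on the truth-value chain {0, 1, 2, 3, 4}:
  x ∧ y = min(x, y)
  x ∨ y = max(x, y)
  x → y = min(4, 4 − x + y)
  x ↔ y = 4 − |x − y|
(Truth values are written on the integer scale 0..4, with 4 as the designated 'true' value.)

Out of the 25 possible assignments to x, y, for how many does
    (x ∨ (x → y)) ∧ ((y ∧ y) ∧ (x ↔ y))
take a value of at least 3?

5

value 4: 1 assignment (counts)
value 3: 4 assignments (counts)
value 2: 7 assignments
value 1: 7 assignments
value 0: 6 assignments
So 5 of the 25 assignments meet the threshold.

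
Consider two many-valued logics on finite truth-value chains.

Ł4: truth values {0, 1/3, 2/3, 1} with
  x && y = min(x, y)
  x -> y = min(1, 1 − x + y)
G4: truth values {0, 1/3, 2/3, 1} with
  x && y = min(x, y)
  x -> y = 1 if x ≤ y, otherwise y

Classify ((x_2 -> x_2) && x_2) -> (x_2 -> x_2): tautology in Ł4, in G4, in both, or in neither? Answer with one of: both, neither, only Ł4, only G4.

both

In Ł4: every assignment gives 1 — tautology.
In G4: every assignment gives 1 — tautology.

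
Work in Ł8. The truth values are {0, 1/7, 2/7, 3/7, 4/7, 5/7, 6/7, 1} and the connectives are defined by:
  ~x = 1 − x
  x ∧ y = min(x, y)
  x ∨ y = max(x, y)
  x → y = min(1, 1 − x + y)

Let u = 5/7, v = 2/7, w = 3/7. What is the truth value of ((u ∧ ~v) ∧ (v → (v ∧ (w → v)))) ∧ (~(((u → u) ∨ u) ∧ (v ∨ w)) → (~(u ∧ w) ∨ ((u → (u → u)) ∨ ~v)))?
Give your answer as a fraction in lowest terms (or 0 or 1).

5/7

~v = ~2/7 = 5/7
u ∧ ~v = 5/7 ∧ 5/7 = 5/7
w → v = 3/7 → 2/7 = 6/7
v ∧ (w → v) = 2/7 ∧ 6/7 = 2/7
v → (v ∧ (w → v)) = 2/7 → 2/7 = 1
(u ∧ ~v) ∧ (v → (v ∧ (w → v))) = 5/7 ∧ 1 = 5/7
u → u = 5/7 → 5/7 = 1
(u → u) ∨ u = 1 ∨ 5/7 = 1
v ∨ w = 2/7 ∨ 3/7 = 3/7
((u → u) ∨ u) ∧ (v ∨ w) = 1 ∧ 3/7 = 3/7
~(((u → u) ∨ u) ∧ (v ∨ w)) = ~3/7 = 4/7
u ∧ w = 5/7 ∧ 3/7 = 3/7
~(u ∧ w) = ~3/7 = 4/7
u → u = 5/7 → 5/7 = 1
u → (u → u) = 5/7 → 1 = 1
~v = ~2/7 = 5/7
(u → (u → u)) ∨ ~v = 1 ∨ 5/7 = 1
~(u ∧ w) ∨ ((u → (u → u)) ∨ ~v) = 4/7 ∨ 1 = 1
~(((u → u) ∨ u) ∧ (v ∨ w)) → (~(u ∧ w) ∨ ((u → (u → u)) ∨ ~v)) = 4/7 → 1 = 1
((u ∧ ~v) ∧ (v → (v ∧ (w → v)))) ∧ (~(((u → u) ∨ u) ∧ (v ∨ w)) → (~(u ∧ w) ∨ ((u → (u → u)) ∨ ~v))) = 5/7 ∧ 1 = 5/7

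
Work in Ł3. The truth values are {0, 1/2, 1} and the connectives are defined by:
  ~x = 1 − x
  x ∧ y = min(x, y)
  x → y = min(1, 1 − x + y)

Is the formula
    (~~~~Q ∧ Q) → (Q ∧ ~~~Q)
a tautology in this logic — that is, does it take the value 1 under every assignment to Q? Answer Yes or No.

Counterexample: take Q = 1.
~Q = ~1 = 0
~~Q = ~0 = 1
~~~Q = ~1 = 0
~~~~Q = ~0 = 1
~~~~Q ∧ Q = 1 ∧ 1 = 1
~Q = ~1 = 0
~~Q = ~0 = 1
~~~Q = ~1 = 0
Q ∧ ~~~Q = 1 ∧ 0 = 0
(~~~~Q ∧ Q) → (Q ∧ ~~~Q) = 1 → 0 = 0
This gives 0 ≠ 1.

No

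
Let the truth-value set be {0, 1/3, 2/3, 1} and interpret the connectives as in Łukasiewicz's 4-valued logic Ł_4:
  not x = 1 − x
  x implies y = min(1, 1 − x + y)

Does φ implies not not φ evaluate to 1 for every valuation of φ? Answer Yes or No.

Yes

φ = 0 ↦ 1
φ = 1/3 ↦ 1
φ = 2/3 ↦ 1
φ = 1 ↦ 1
Every assignment gives a value ≥ 1.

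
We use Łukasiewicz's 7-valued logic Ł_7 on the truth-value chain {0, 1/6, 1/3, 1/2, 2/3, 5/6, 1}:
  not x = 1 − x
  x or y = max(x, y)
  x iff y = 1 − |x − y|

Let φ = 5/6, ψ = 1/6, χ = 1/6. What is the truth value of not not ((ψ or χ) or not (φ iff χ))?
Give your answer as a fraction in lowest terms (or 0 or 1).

ψ or χ = 1/6 or 1/6 = 1/6
φ iff χ = 5/6 iff 1/6 = 1/3
not (φ iff χ) = not 1/3 = 2/3
(ψ or χ) or not (φ iff χ) = 1/6 or 2/3 = 2/3
not ((ψ or χ) or not (φ iff χ)) = not 2/3 = 1/3
not not ((ψ or χ) or not (φ iff χ)) = not 1/3 = 2/3

2/3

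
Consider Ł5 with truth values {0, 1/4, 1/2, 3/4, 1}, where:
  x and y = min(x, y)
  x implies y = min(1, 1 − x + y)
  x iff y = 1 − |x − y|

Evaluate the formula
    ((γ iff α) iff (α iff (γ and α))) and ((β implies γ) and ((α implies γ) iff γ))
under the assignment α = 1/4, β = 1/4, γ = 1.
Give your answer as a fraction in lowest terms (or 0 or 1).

γ iff α = 1 iff 1/4 = 1/4
γ and α = 1 and 1/4 = 1/4
α iff (γ and α) = 1/4 iff 1/4 = 1
(γ iff α) iff (α iff (γ and α)) = 1/4 iff 1 = 1/4
β implies γ = 1/4 implies 1 = 1
α implies γ = 1/4 implies 1 = 1
(α implies γ) iff γ = 1 iff 1 = 1
(β implies γ) and ((α implies γ) iff γ) = 1 and 1 = 1
((γ iff α) iff (α iff (γ and α))) and ((β implies γ) and ((α implies γ) iff γ)) = 1/4 and 1 = 1/4

1/4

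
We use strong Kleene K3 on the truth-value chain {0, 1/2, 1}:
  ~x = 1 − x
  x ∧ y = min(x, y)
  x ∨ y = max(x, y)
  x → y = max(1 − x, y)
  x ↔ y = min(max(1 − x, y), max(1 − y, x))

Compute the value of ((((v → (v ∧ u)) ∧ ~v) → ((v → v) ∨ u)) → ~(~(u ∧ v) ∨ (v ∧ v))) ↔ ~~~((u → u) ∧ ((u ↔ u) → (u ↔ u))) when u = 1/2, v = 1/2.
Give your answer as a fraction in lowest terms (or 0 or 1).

1/2

v ∧ u = 1/2 ∧ 1/2 = 1/2
v → (v ∧ u) = 1/2 → 1/2 = 1/2
~v = ~1/2 = 1/2
(v → (v ∧ u)) ∧ ~v = 1/2 ∧ 1/2 = 1/2
v → v = 1/2 → 1/2 = 1/2
(v → v) ∨ u = 1/2 ∨ 1/2 = 1/2
((v → (v ∧ u)) ∧ ~v) → ((v → v) ∨ u) = 1/2 → 1/2 = 1/2
u ∧ v = 1/2 ∧ 1/2 = 1/2
~(u ∧ v) = ~1/2 = 1/2
v ∧ v = 1/2 ∧ 1/2 = 1/2
~(u ∧ v) ∨ (v ∧ v) = 1/2 ∨ 1/2 = 1/2
~(~(u ∧ v) ∨ (v ∧ v)) = ~1/2 = 1/2
(((v → (v ∧ u)) ∧ ~v) → ((v → v) ∨ u)) → ~(~(u ∧ v) ∨ (v ∧ v)) = 1/2 → 1/2 = 1/2
u → u = 1/2 → 1/2 = 1/2
u ↔ u = 1/2 ↔ 1/2 = 1/2
u ↔ u = 1/2 ↔ 1/2 = 1/2
(u ↔ u) → (u ↔ u) = 1/2 → 1/2 = 1/2
(u → u) ∧ ((u ↔ u) → (u ↔ u)) = 1/2 ∧ 1/2 = 1/2
~((u → u) ∧ ((u ↔ u) → (u ↔ u))) = ~1/2 = 1/2
~~((u → u) ∧ ((u ↔ u) → (u ↔ u))) = ~1/2 = 1/2
~~~((u → u) ∧ ((u ↔ u) → (u ↔ u))) = ~1/2 = 1/2
((((v → (v ∧ u)) ∧ ~v) → ((v → v) ∨ u)) → ~(~(u ∧ v) ∨ (v ∧ v))) ↔ ~~~((u → u) ∧ ((u ↔ u) → (u ↔ u))) = 1/2 ↔ 1/2 = 1/2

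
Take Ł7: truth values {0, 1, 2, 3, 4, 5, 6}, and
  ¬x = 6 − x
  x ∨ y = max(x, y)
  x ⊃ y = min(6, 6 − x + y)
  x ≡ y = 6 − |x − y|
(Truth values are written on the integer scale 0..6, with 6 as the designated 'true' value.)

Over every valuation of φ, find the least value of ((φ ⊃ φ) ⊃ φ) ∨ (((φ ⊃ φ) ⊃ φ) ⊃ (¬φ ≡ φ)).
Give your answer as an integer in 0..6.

5

Take φ = 5:
φ ⊃ φ = 5 ⊃ 5 = 6
(φ ⊃ φ) ⊃ φ = 6 ⊃ 5 = 5
φ ⊃ φ = 5 ⊃ 5 = 6
(φ ⊃ φ) ⊃ φ = 6 ⊃ 5 = 5
¬φ = ¬5 = 1
¬φ ≡ φ = 1 ≡ 5 = 2
((φ ⊃ φ) ⊃ φ) ⊃ (¬φ ≡ φ) = 5 ⊃ 2 = 3
((φ ⊃ φ) ⊃ φ) ∨ (((φ ⊃ φ) ⊃ φ) ⊃ (¬φ ≡ φ)) = 5 ∨ 3 = 5
No assignment yields a value below 5, so this is the minimum.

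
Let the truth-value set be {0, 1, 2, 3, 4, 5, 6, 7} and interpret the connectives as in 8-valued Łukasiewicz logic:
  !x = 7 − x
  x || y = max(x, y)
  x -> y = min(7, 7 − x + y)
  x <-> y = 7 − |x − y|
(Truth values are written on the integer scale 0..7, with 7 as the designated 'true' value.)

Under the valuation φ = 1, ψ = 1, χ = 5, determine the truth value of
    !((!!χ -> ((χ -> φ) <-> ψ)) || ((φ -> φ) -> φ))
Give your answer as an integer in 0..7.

!χ = !5 = 2
!!χ = !2 = 5
χ -> φ = 5 -> 1 = 3
(χ -> φ) <-> ψ = 3 <-> 1 = 5
!!χ -> ((χ -> φ) <-> ψ) = 5 -> 5 = 7
φ -> φ = 1 -> 1 = 7
(φ -> φ) -> φ = 7 -> 1 = 1
(!!χ -> ((χ -> φ) <-> ψ)) || ((φ -> φ) -> φ) = 7 || 1 = 7
!((!!χ -> ((χ -> φ) <-> ψ)) || ((φ -> φ) -> φ)) = !7 = 0

0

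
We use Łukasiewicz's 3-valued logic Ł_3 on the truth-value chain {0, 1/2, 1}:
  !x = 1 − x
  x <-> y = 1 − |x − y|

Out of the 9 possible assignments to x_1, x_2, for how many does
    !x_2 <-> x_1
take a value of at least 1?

x_1 = 0, x_2 = 0 ↦ 0  <
x_1 = 0, x_2 = 1/2 ↦ 1/2  <
x_1 = 0, x_2 = 1 ↦ 1  ≥
x_1 = 1/2, x_2 = 0 ↦ 1/2  <
x_1 = 1/2, x_2 = 1/2 ↦ 1  ≥
x_1 = 1/2, x_2 = 1 ↦ 1/2  <
x_1 = 1, x_2 = 0 ↦ 1  ≥
x_1 = 1, x_2 = 1/2 ↦ 1/2  <
x_1 = 1, x_2 = 1 ↦ 0  <
So 3 of the 9 assignments meet the threshold.

3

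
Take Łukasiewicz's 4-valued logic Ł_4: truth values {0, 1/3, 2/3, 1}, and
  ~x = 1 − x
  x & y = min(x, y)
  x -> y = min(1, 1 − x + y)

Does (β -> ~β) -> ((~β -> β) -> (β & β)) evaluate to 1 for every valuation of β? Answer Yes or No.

No

Counterexample: take β = 1/3.
~β = ~1/3 = 2/3
β -> ~β = 1/3 -> 2/3 = 1
~β = ~1/3 = 2/3
~β -> β = 2/3 -> 1/3 = 2/3
β & β = 1/3 & 1/3 = 1/3
(~β -> β) -> (β & β) = 2/3 -> 1/3 = 2/3
(β -> ~β) -> ((~β -> β) -> (β & β)) = 1 -> 2/3 = 2/3
This gives 2/3 ≠ 1.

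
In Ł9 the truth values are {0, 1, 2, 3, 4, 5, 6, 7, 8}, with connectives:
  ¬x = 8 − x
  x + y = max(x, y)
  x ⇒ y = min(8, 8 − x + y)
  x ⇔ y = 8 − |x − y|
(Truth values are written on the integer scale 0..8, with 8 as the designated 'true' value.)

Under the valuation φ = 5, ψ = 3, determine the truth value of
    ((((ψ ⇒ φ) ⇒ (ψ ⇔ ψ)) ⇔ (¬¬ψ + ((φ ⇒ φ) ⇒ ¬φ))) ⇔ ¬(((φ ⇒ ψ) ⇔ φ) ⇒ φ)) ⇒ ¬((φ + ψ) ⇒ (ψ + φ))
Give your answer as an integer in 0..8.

1

ψ ⇒ φ = 3 ⇒ 5 = 8
ψ ⇔ ψ = 3 ⇔ 3 = 8
(ψ ⇒ φ) ⇒ (ψ ⇔ ψ) = 8 ⇒ 8 = 8
¬ψ = ¬3 = 5
¬¬ψ = ¬5 = 3
φ ⇒ φ = 5 ⇒ 5 = 8
¬φ = ¬5 = 3
(φ ⇒ φ) ⇒ ¬φ = 8 ⇒ 3 = 3
¬¬ψ + ((φ ⇒ φ) ⇒ ¬φ) = 3 + 3 = 3
((ψ ⇒ φ) ⇒ (ψ ⇔ ψ)) ⇔ (¬¬ψ + ((φ ⇒ φ) ⇒ ¬φ)) = 8 ⇔ 3 = 3
φ ⇒ ψ = 5 ⇒ 3 = 6
(φ ⇒ ψ) ⇔ φ = 6 ⇔ 5 = 7
((φ ⇒ ψ) ⇔ φ) ⇒ φ = 7 ⇒ 5 = 6
¬(((φ ⇒ ψ) ⇔ φ) ⇒ φ) = ¬6 = 2
(((ψ ⇒ φ) ⇒ (ψ ⇔ ψ)) ⇔ (¬¬ψ + ((φ ⇒ φ) ⇒ ¬φ))) ⇔ ¬(((φ ⇒ ψ) ⇔ φ) ⇒ φ) = 3 ⇔ 2 = 7
φ + ψ = 5 + 3 = 5
ψ + φ = 3 + 5 = 5
(φ + ψ) ⇒ (ψ + φ) = 5 ⇒ 5 = 8
¬((φ + ψ) ⇒ (ψ + φ)) = ¬8 = 0
((((ψ ⇒ φ) ⇒ (ψ ⇔ ψ)) ⇔ (¬¬ψ + ((φ ⇒ φ) ⇒ ¬φ))) ⇔ ¬(((φ ⇒ ψ) ⇔ φ) ⇒ φ)) ⇒ ¬((φ + ψ) ⇒ (ψ + φ)) = 7 ⇒ 0 = 1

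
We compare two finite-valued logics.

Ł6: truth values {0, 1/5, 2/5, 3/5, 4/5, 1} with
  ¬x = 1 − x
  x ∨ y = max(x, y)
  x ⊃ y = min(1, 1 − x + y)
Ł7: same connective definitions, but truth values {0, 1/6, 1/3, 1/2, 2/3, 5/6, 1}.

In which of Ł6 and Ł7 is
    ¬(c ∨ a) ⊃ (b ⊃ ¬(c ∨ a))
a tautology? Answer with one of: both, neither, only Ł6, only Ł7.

In Ł6: every assignment gives 1 — tautology.
In Ł7: every assignment gives 1 — tautology.

both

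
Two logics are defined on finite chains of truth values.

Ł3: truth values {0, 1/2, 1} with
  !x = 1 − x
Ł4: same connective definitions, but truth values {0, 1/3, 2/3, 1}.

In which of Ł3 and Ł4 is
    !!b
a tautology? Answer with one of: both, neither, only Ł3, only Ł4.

In Ł3: at b = 0 the value is 0 — not a tautology.
In Ł4: at b = 0 the value is 0 — not a tautology.

neither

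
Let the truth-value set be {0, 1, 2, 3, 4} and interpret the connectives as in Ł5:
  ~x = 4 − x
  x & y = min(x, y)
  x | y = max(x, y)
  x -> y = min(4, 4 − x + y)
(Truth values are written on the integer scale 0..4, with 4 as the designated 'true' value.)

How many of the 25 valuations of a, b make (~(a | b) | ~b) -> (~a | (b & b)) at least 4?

18

value 4: 18 assignments (counts)
value 3: 2 assignments
value 2: 3 assignments
value 1: 1 assignment
value 0: 1 assignment
So 18 of the 25 assignments meet the threshold.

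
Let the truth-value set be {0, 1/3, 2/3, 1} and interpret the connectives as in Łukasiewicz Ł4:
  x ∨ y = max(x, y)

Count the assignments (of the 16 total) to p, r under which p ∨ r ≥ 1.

7

p = 0, r = 0 ↦ 0  <
p = 0, r = 1/3 ↦ 1/3  <
p = 0, r = 2/3 ↦ 2/3  <
p = 0, r = 1 ↦ 1  ≥
p = 1/3, r = 0 ↦ 1/3  <
p = 1/3, r = 1/3 ↦ 1/3  <
p = 1/3, r = 2/3 ↦ 2/3  <
p = 1/3, r = 1 ↦ 1  ≥
p = 2/3, r = 0 ↦ 2/3  <
p = 2/3, r = 1/3 ↦ 2/3  <
p = 2/3, r = 2/3 ↦ 2/3  <
p = 2/3, r = 1 ↦ 1  ≥
p = 1, r = 0 ↦ 1  ≥
p = 1, r = 1/3 ↦ 1  ≥
p = 1, r = 2/3 ↦ 1  ≥
p = 1, r = 1 ↦ 1  ≥
So 7 of the 16 assignments meet the threshold.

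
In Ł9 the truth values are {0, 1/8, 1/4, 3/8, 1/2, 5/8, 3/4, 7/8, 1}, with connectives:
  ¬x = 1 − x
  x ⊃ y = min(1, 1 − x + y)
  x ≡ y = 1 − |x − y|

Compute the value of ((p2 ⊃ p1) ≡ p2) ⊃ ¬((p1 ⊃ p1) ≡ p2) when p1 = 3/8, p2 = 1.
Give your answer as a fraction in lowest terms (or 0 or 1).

p2 ⊃ p1 = 1 ⊃ 3/8 = 3/8
(p2 ⊃ p1) ≡ p2 = 3/8 ≡ 1 = 3/8
p1 ⊃ p1 = 3/8 ⊃ 3/8 = 1
(p1 ⊃ p1) ≡ p2 = 1 ≡ 1 = 1
¬((p1 ⊃ p1) ≡ p2) = ¬1 = 0
((p2 ⊃ p1) ≡ p2) ⊃ ¬((p1 ⊃ p1) ≡ p2) = 3/8 ⊃ 0 = 5/8

5/8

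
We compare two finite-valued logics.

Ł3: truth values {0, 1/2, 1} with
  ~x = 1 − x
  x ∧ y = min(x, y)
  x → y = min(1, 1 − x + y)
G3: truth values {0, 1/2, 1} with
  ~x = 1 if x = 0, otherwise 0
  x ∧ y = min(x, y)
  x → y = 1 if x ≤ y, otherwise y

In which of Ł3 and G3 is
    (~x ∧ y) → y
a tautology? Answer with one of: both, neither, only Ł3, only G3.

both

In Ł3: every assignment gives 1 — tautology.
In G3: every assignment gives 1 — tautology.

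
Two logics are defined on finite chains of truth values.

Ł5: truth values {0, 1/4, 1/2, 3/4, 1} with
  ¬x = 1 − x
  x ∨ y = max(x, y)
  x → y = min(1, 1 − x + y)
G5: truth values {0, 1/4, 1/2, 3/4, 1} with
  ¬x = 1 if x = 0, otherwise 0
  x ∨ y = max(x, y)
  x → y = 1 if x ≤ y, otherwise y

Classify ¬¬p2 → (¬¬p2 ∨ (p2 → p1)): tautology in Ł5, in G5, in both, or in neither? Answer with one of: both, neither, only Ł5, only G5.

both

In Ł5: every assignment gives 1 — tautology.
In G5: every assignment gives 1 — tautology.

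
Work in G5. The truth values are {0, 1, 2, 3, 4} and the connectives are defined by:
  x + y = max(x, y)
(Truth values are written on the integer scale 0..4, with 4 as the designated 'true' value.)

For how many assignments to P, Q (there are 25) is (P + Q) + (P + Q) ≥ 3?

16

value 4: 9 assignments (counts)
value 3: 7 assignments (counts)
value 2: 5 assignments
value 1: 3 assignments
value 0: 1 assignment
So 16 of the 25 assignments meet the threshold.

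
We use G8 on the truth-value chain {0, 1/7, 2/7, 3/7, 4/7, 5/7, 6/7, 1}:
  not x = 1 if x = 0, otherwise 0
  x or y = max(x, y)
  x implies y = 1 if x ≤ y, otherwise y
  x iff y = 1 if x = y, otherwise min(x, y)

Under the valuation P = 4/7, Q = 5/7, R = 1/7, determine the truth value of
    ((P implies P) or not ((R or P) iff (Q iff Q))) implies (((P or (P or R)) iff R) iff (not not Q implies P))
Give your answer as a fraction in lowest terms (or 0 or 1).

P implies P = 4/7 implies 4/7 = 1
R or P = 1/7 or 4/7 = 4/7
Q iff Q = 5/7 iff 5/7 = 1
(R or P) iff (Q iff Q) = 4/7 iff 1 = 4/7
not ((R or P) iff (Q iff Q)) = not 4/7 = 0
(P implies P) or not ((R or P) iff (Q iff Q)) = 1 or 0 = 1
P or R = 4/7 or 1/7 = 4/7
P or (P or R) = 4/7 or 4/7 = 4/7
(P or (P or R)) iff R = 4/7 iff 1/7 = 1/7
not Q = not 5/7 = 0
not not Q = not 0 = 1
not not Q implies P = 1 implies 4/7 = 4/7
((P or (P or R)) iff R) iff (not not Q implies P) = 1/7 iff 4/7 = 1/7
((P implies P) or not ((R or P) iff (Q iff Q))) implies (((P or (P or R)) iff R) iff (not not Q implies P)) = 1 implies 1/7 = 1/7

1/7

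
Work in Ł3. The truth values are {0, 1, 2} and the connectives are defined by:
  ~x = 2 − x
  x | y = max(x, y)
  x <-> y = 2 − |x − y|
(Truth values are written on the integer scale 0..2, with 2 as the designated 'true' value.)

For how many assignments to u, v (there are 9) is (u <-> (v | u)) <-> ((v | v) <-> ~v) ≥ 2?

u = 0, v = 0 ↦ 0  <
u = 0, v = 1 ↦ 1  <
u = 0, v = 2 ↦ 2  ≥
u = 1, v = 0 ↦ 0  <
u = 1, v = 1 ↦ 2  ≥
u = 1, v = 2 ↦ 1  <
u = 2, v = 0 ↦ 0  <
u = 2, v = 1 ↦ 2  ≥
u = 2, v = 2 ↦ 0  <
So 3 of the 9 assignments meet the threshold.

3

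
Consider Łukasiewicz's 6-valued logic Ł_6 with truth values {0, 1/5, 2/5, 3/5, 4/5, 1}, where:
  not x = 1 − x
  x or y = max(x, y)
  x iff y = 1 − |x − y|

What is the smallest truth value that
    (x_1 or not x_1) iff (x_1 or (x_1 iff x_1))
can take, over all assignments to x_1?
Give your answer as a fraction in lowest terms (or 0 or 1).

Take x_1 = 2/5:
not x_1 = not 2/5 = 3/5
x_1 or not x_1 = 2/5 or 3/5 = 3/5
x_1 iff x_1 = 2/5 iff 2/5 = 1
x_1 or (x_1 iff x_1) = 2/5 or 1 = 1
(x_1 or not x_1) iff (x_1 or (x_1 iff x_1)) = 3/5 iff 1 = 3/5
No assignment yields a value below 3/5, so this is the minimum.

3/5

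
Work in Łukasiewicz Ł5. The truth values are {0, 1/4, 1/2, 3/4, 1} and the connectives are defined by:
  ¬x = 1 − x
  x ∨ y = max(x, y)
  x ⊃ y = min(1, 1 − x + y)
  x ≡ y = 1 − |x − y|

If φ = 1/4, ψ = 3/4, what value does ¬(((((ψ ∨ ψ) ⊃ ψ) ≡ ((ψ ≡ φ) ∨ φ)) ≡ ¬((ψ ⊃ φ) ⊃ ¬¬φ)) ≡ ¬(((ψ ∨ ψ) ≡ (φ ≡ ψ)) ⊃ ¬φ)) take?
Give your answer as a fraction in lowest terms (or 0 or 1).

ψ ∨ ψ = 3/4 ∨ 3/4 = 3/4
(ψ ∨ ψ) ⊃ ψ = 3/4 ⊃ 3/4 = 1
ψ ≡ φ = 3/4 ≡ 1/4 = 1/2
(ψ ≡ φ) ∨ φ = 1/2 ∨ 1/4 = 1/2
((ψ ∨ ψ) ⊃ ψ) ≡ ((ψ ≡ φ) ∨ φ) = 1 ≡ 1/2 = 1/2
ψ ⊃ φ = 3/4 ⊃ 1/4 = 1/2
¬φ = ¬1/4 = 3/4
¬¬φ = ¬3/4 = 1/4
(ψ ⊃ φ) ⊃ ¬¬φ = 1/2 ⊃ 1/4 = 3/4
¬((ψ ⊃ φ) ⊃ ¬¬φ) = ¬3/4 = 1/4
(((ψ ∨ ψ) ⊃ ψ) ≡ ((ψ ≡ φ) ∨ φ)) ≡ ¬((ψ ⊃ φ) ⊃ ¬¬φ) = 1/2 ≡ 1/4 = 3/4
ψ ∨ ψ = 3/4 ∨ 3/4 = 3/4
φ ≡ ψ = 1/4 ≡ 3/4 = 1/2
(ψ ∨ ψ) ≡ (φ ≡ ψ) = 3/4 ≡ 1/2 = 3/4
¬φ = ¬1/4 = 3/4
((ψ ∨ ψ) ≡ (φ ≡ ψ)) ⊃ ¬φ = 3/4 ⊃ 3/4 = 1
¬(((ψ ∨ ψ) ≡ (φ ≡ ψ)) ⊃ ¬φ) = ¬1 = 0
((((ψ ∨ ψ) ⊃ ψ) ≡ ((ψ ≡ φ) ∨ φ)) ≡ ¬((ψ ⊃ φ) ⊃ ¬¬φ)) ≡ ¬(((ψ ∨ ψ) ≡ (φ ≡ ψ)) ⊃ ¬φ) = 3/4 ≡ 0 = 1/4
¬(((((ψ ∨ ψ) ⊃ ψ) ≡ ((ψ ≡ φ) ∨ φ)) ≡ ¬((ψ ⊃ φ) ⊃ ¬¬φ)) ≡ ¬(((ψ ∨ ψ) ≡ (φ ≡ ψ)) ⊃ ¬φ)) = ¬1/4 = 3/4

3/4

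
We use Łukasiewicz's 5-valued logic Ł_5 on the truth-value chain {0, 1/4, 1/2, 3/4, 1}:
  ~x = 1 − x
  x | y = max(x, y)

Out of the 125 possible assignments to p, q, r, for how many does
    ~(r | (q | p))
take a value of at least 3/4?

value 1: 1 assignment (counts)
value 3/4: 7 assignments (counts)
value 1/2: 19 assignments
value 1/4: 37 assignments
value 0: 61 assignments
So 8 of the 125 assignments meet the threshold.

8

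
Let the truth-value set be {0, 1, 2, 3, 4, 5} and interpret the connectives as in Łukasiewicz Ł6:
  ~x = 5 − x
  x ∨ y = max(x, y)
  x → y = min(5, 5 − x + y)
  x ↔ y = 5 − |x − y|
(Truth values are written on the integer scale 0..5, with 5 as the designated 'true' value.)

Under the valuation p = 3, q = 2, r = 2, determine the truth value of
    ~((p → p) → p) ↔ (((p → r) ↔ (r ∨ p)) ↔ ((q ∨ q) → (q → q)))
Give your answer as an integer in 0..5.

p → p = 3 → 3 = 5
(p → p) → p = 5 → 3 = 3
~((p → p) → p) = ~3 = 2
p → r = 3 → 2 = 4
r ∨ p = 2 ∨ 3 = 3
(p → r) ↔ (r ∨ p) = 4 ↔ 3 = 4
q ∨ q = 2 ∨ 2 = 2
q → q = 2 → 2 = 5
(q ∨ q) → (q → q) = 2 → 5 = 5
((p → r) ↔ (r ∨ p)) ↔ ((q ∨ q) → (q → q)) = 4 ↔ 5 = 4
~((p → p) → p) ↔ (((p → r) ↔ (r ∨ p)) ↔ ((q ∨ q) → (q → q))) = 2 ↔ 4 = 3

3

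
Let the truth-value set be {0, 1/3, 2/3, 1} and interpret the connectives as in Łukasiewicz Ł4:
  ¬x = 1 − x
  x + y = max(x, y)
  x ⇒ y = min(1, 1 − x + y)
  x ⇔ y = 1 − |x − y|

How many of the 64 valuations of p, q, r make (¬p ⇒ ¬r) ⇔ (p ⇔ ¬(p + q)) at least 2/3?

value 1: 12 assignments (counts)
value 2/3: 26 assignments (counts)
value 1/3: 8 assignments
value 0: 18 assignments
So 38 of the 64 assignments meet the threshold.

38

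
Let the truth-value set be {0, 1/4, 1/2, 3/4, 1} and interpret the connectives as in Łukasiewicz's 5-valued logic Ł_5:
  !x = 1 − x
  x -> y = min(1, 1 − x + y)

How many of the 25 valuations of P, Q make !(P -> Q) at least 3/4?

3

value 1: 1 assignment (counts)
value 3/4: 2 assignments (counts)
value 1/2: 3 assignments
value 1/4: 4 assignments
value 0: 15 assignments
So 3 of the 25 assignments meet the threshold.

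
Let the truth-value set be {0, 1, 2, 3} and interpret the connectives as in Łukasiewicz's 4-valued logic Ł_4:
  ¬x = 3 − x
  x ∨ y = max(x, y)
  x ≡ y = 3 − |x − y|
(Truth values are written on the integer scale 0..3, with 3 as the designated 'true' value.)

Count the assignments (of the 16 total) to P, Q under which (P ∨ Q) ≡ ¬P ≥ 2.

P = 0, Q = 0 ↦ 0  <
P = 0, Q = 1 ↦ 1  <
P = 0, Q = 2 ↦ 2  ≥
P = 0, Q = 3 ↦ 3  ≥
P = 1, Q = 0 ↦ 2  ≥
P = 1, Q = 1 ↦ 2  ≥
P = 1, Q = 2 ↦ 3  ≥
P = 1, Q = 3 ↦ 2  ≥
P = 2, Q = 0 ↦ 2  ≥
P = 2, Q = 1 ↦ 2  ≥
P = 2, Q = 2 ↦ 2  ≥
P = 2, Q = 3 ↦ 1  <
P = 3, Q = 0 ↦ 0  <
P = 3, Q = 1 ↦ 0  <
P = 3, Q = 2 ↦ 0  <
P = 3, Q = 3 ↦ 0  <
So 9 of the 16 assignments meet the threshold.

9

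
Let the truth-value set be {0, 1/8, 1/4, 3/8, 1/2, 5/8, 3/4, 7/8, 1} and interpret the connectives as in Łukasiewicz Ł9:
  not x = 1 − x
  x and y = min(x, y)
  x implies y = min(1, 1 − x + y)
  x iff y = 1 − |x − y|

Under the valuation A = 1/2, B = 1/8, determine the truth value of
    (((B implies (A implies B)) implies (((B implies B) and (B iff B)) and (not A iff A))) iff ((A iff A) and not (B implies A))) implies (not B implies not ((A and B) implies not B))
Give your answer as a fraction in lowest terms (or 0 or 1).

1

A implies B = 1/2 implies 1/8 = 5/8
B implies (A implies B) = 1/8 implies 5/8 = 1
B implies B = 1/8 implies 1/8 = 1
B iff B = 1/8 iff 1/8 = 1
(B implies B) and (B iff B) = 1 and 1 = 1
not A = not 1/2 = 1/2
not A iff A = 1/2 iff 1/2 = 1
((B implies B) and (B iff B)) and (not A iff A) = 1 and 1 = 1
(B implies (A implies B)) implies (((B implies B) and (B iff B)) and (not A iff A)) = 1 implies 1 = 1
A iff A = 1/2 iff 1/2 = 1
B implies A = 1/8 implies 1/2 = 1
not (B implies A) = not 1 = 0
(A iff A) and not (B implies A) = 1 and 0 = 0
((B implies (A implies B)) implies (((B implies B) and (B iff B)) and (not A iff A))) iff ((A iff A) and not (B implies A)) = 1 iff 0 = 0
not B = not 1/8 = 7/8
A and B = 1/2 and 1/8 = 1/8
not B = not 1/8 = 7/8
(A and B) implies not B = 1/8 implies 7/8 = 1
not ((A and B) implies not B) = not 1 = 0
not B implies not ((A and B) implies not B) = 7/8 implies 0 = 1/8
(((B implies (A implies B)) implies (((B implies B) and (B iff B)) and (not A iff A))) iff ((A iff A) and not (B implies A))) implies (not B implies not ((A and B) implies not B)) = 0 implies 1/8 = 1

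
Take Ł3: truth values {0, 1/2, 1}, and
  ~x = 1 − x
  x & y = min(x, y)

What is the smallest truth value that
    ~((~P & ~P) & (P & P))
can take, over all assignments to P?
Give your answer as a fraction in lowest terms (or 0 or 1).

Take P = 1/2:
~P = ~1/2 = 1/2
~P = ~1/2 = 1/2
~P & ~P = 1/2 & 1/2 = 1/2
P & P = 1/2 & 1/2 = 1/2
(~P & ~P) & (P & P) = 1/2 & 1/2 = 1/2
~((~P & ~P) & (P & P)) = ~1/2 = 1/2
No assignment yields a value below 1/2, so this is the minimum.

1/2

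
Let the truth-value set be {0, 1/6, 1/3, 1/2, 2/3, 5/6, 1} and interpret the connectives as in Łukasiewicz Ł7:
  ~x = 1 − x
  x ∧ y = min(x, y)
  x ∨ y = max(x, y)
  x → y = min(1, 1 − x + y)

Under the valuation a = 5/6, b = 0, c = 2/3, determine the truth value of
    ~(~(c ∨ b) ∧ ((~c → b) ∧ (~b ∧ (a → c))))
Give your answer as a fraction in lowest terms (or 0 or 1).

2/3

c ∨ b = 2/3 ∨ 0 = 2/3
~(c ∨ b) = ~2/3 = 1/3
~c = ~2/3 = 1/3
~c → b = 1/3 → 0 = 2/3
~b = ~0 = 1
a → c = 5/6 → 2/3 = 5/6
~b ∧ (a → c) = 1 ∧ 5/6 = 5/6
(~c → b) ∧ (~b ∧ (a → c)) = 2/3 ∧ 5/6 = 2/3
~(c ∨ b) ∧ ((~c → b) ∧ (~b ∧ (a → c))) = 1/3 ∧ 2/3 = 1/3
~(~(c ∨ b) ∧ ((~c → b) ∧ (~b ∧ (a → c)))) = ~1/3 = 2/3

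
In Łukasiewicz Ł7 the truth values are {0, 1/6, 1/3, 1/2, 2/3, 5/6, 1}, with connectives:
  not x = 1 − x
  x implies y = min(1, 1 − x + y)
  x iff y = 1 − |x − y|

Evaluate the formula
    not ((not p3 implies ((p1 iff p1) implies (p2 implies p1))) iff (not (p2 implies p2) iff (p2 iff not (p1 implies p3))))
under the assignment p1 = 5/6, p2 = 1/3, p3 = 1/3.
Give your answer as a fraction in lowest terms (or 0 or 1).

not p3 = not 1/3 = 2/3
p1 iff p1 = 5/6 iff 5/6 = 1
p2 implies p1 = 1/3 implies 5/6 = 1
(p1 iff p1) implies (p2 implies p1) = 1 implies 1 = 1
not p3 implies ((p1 iff p1) implies (p2 implies p1)) = 2/3 implies 1 = 1
p2 implies p2 = 1/3 implies 1/3 = 1
not (p2 implies p2) = not 1 = 0
p1 implies p3 = 5/6 implies 1/3 = 1/2
not (p1 implies p3) = not 1/2 = 1/2
p2 iff not (p1 implies p3) = 1/3 iff 1/2 = 5/6
not (p2 implies p2) iff (p2 iff not (p1 implies p3)) = 0 iff 5/6 = 1/6
(not p3 implies ((p1 iff p1) implies (p2 implies p1))) iff (not (p2 implies p2) iff (p2 iff not (p1 implies p3))) = 1 iff 1/6 = 1/6
not ((not p3 implies ((p1 iff p1) implies (p2 implies p1))) iff (not (p2 implies p2) iff (p2 iff not (p1 implies p3)))) = not 1/6 = 5/6

5/6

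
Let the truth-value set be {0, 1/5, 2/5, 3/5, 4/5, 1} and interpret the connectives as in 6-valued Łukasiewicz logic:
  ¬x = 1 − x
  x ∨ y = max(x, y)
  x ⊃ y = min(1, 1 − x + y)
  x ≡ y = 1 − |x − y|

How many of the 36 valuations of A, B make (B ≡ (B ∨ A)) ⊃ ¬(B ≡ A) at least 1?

7

value 1: 7 assignments (counts)
value 4/5: 6 assignments
value 3/5: 3 assignments
value 2/5: 9 assignments
value 1/5: 5 assignments
value 0: 6 assignments
So 7 of the 36 assignments meet the threshold.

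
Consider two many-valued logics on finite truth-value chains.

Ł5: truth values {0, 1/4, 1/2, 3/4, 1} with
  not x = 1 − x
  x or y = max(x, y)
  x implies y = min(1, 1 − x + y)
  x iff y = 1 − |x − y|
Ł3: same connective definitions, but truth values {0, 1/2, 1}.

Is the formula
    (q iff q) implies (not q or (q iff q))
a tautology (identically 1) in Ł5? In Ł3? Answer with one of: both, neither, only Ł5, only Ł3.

both

In Ł5: every assignment gives 1 — tautology.
In Ł3: every assignment gives 1 — tautology.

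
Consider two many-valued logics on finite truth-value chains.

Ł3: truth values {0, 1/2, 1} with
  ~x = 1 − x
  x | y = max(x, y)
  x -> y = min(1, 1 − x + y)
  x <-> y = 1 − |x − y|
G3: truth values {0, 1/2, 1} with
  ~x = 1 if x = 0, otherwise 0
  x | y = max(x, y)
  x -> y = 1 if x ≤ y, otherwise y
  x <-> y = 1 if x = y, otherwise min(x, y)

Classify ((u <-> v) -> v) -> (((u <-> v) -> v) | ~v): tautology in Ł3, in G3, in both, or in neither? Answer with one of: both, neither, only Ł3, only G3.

both

In Ł3: every assignment gives 1 — tautology.
In G3: every assignment gives 1 — tautology.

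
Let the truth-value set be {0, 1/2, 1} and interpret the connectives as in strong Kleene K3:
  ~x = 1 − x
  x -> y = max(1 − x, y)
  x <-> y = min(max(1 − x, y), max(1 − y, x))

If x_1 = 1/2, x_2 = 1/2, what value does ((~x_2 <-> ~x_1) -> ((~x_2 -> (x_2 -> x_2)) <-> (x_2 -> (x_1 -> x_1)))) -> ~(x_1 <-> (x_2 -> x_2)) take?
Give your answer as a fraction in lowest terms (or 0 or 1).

1/2

~x_2 = ~1/2 = 1/2
~x_1 = ~1/2 = 1/2
~x_2 <-> ~x_1 = 1/2 <-> 1/2 = 1/2
~x_2 = ~1/2 = 1/2
x_2 -> x_2 = 1/2 -> 1/2 = 1/2
~x_2 -> (x_2 -> x_2) = 1/2 -> 1/2 = 1/2
x_1 -> x_1 = 1/2 -> 1/2 = 1/2
x_2 -> (x_1 -> x_1) = 1/2 -> 1/2 = 1/2
(~x_2 -> (x_2 -> x_2)) <-> (x_2 -> (x_1 -> x_1)) = 1/2 <-> 1/2 = 1/2
(~x_2 <-> ~x_1) -> ((~x_2 -> (x_2 -> x_2)) <-> (x_2 -> (x_1 -> x_1))) = 1/2 -> 1/2 = 1/2
x_2 -> x_2 = 1/2 -> 1/2 = 1/2
x_1 <-> (x_2 -> x_2) = 1/2 <-> 1/2 = 1/2
~(x_1 <-> (x_2 -> x_2)) = ~1/2 = 1/2
((~x_2 <-> ~x_1) -> ((~x_2 -> (x_2 -> x_2)) <-> (x_2 -> (x_1 -> x_1)))) -> ~(x_1 <-> (x_2 -> x_2)) = 1/2 -> 1/2 = 1/2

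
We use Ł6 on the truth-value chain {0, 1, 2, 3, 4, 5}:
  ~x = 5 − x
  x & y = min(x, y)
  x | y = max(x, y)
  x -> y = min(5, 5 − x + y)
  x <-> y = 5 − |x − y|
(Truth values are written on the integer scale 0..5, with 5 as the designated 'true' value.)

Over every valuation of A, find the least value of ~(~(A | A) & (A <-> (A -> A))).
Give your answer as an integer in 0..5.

Take A = 2:
A | A = 2 | 2 = 2
~(A | A) = ~2 = 3
A -> A = 2 -> 2 = 5
A <-> (A -> A) = 2 <-> 5 = 2
~(A | A) & (A <-> (A -> A)) = 3 & 2 = 2
~(~(A | A) & (A <-> (A -> A))) = ~2 = 3
No assignment yields a value below 3, so this is the minimum.

3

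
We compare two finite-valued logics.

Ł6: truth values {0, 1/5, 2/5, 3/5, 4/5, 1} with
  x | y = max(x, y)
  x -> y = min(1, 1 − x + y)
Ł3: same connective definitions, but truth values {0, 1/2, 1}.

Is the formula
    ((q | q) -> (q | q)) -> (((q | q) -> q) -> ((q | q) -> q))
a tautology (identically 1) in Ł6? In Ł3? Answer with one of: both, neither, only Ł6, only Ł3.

both

In Ł6: every assignment gives 1 — tautology.
In Ł3: every assignment gives 1 — tautology.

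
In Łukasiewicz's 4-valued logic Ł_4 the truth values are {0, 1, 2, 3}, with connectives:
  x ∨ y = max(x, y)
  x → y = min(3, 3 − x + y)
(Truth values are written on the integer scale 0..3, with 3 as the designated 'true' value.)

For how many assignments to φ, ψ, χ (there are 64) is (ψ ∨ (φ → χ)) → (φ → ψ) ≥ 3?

value 3: 50 assignments (counts)
value 2: 9 assignments
value 1: 4 assignments
value 0: 1 assignment
So 50 of the 64 assignments meet the threshold.

50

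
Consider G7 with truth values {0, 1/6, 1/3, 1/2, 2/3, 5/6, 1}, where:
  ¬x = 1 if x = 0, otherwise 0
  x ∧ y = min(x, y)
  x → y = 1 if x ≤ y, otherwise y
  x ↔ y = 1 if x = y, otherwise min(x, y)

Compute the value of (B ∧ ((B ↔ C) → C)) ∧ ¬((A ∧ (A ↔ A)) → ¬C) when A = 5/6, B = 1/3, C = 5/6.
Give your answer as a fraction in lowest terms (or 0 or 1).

1/3

B ↔ C = 1/3 ↔ 5/6 = 1/3
(B ↔ C) → C = 1/3 → 5/6 = 1
B ∧ ((B ↔ C) → C) = 1/3 ∧ 1 = 1/3
A ↔ A = 5/6 ↔ 5/6 = 1
A ∧ (A ↔ A) = 5/6 ∧ 1 = 5/6
¬C = ¬5/6 = 0
(A ∧ (A ↔ A)) → ¬C = 5/6 → 0 = 0
¬((A ∧ (A ↔ A)) → ¬C) = ¬0 = 1
(B ∧ ((B ↔ C) → C)) ∧ ¬((A ∧ (A ↔ A)) → ¬C) = 1/3 ∧ 1 = 1/3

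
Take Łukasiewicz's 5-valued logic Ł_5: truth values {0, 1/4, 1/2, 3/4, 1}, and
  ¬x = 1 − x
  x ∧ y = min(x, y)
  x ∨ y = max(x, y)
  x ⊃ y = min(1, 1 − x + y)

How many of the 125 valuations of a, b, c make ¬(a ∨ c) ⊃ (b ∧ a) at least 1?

value 1: 78 assignments (counts)
value 3/4: 18 assignments
value 1/2: 17 assignments
value 1/4: 7 assignments
value 0: 5 assignments
So 78 of the 125 assignments meet the threshold.

78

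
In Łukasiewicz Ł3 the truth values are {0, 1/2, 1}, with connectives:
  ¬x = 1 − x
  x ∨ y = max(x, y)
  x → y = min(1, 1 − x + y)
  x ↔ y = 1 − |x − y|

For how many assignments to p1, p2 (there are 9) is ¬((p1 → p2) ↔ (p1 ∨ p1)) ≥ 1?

p1 = 0, p2 = 0 ↦ 1  ≥
p1 = 0, p2 = 1/2 ↦ 1  ≥
p1 = 0, p2 = 1 ↦ 1  ≥
p1 = 1/2, p2 = 0 ↦ 0  <
p1 = 1/2, p2 = 1/2 ↦ 1/2  <
p1 = 1/2, p2 = 1 ↦ 1/2  <
p1 = 1, p2 = 0 ↦ 1  ≥
p1 = 1, p2 = 1/2 ↦ 1/2  <
p1 = 1, p2 = 1 ↦ 0  <
So 4 of the 9 assignments meet the threshold.

4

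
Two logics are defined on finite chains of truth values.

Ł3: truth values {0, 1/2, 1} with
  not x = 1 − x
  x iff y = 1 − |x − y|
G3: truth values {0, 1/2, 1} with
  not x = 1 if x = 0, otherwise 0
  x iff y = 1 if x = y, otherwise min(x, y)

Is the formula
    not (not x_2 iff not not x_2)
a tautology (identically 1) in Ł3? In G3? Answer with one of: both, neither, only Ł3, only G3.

only G3

In Ł3: at x_2 = 1/2 the value is 0 — not a tautology.
In G3: every assignment gives 1 — tautology.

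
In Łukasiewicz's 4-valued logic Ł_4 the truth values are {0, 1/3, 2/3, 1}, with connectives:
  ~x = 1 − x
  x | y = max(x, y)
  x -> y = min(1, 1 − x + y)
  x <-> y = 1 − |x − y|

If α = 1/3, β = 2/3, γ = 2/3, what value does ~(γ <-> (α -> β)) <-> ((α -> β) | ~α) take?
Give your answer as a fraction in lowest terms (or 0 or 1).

α -> β = 1/3 -> 2/3 = 1
γ <-> (α -> β) = 2/3 <-> 1 = 2/3
~(γ <-> (α -> β)) = ~2/3 = 1/3
α -> β = 1/3 -> 2/3 = 1
~α = ~1/3 = 2/3
(α -> β) | ~α = 1 | 2/3 = 1
~(γ <-> (α -> β)) <-> ((α -> β) | ~α) = 1/3 <-> 1 = 1/3

1/3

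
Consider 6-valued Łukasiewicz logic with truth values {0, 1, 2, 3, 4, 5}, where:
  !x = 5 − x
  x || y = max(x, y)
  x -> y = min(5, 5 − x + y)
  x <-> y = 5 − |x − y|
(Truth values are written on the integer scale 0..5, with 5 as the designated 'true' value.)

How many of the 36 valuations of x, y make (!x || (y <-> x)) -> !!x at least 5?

value 5: 14 assignments (counts)
value 4: 6 assignments
value 3: 3 assignments
value 2: 6 assignments
value 1: 1 assignment
value 0: 6 assignments
So 14 of the 36 assignments meet the threshold.

14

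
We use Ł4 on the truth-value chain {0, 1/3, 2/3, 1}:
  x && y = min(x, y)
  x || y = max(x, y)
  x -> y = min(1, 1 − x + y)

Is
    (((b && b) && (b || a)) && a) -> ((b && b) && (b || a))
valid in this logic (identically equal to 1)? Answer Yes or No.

a = 0, b = 0 ↦ 1
a = 0, b = 1/3 ↦ 1
a = 0, b = 2/3 ↦ 1
a = 0, b = 1 ↦ 1
a = 1/3, b = 0 ↦ 1
a = 1/3, b = 1/3 ↦ 1
a = 1/3, b = 2/3 ↦ 1
a = 1/3, b = 1 ↦ 1
a = 2/3, b = 0 ↦ 1
a = 2/3, b = 1/3 ↦ 1
a = 2/3, b = 2/3 ↦ 1
a = 2/3, b = 1 ↦ 1
a = 1, b = 0 ↦ 1
a = 1, b = 1/3 ↦ 1
a = 1, b = 2/3 ↦ 1
a = 1, b = 1 ↦ 1
Every assignment gives a value ≥ 1.

Yes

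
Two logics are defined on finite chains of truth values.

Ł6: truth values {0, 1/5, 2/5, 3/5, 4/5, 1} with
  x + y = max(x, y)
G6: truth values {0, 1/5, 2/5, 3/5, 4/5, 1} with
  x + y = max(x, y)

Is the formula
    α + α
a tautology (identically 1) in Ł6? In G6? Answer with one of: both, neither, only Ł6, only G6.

In Ł6: at α = 0 the value is 0 — not a tautology.
In G6: at α = 0 the value is 0 — not a tautology.

neither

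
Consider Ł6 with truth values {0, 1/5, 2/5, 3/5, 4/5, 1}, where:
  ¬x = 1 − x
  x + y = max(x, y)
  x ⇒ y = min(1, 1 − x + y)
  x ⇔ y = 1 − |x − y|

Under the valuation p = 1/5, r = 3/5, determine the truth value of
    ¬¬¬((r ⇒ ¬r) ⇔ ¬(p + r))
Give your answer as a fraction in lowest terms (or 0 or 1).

¬r = ¬3/5 = 2/5
r ⇒ ¬r = 3/5 ⇒ 2/5 = 4/5
p + r = 1/5 + 3/5 = 3/5
¬(p + r) = ¬3/5 = 2/5
(r ⇒ ¬r) ⇔ ¬(p + r) = 4/5 ⇔ 2/5 = 3/5
¬((r ⇒ ¬r) ⇔ ¬(p + r)) = ¬3/5 = 2/5
¬¬((r ⇒ ¬r) ⇔ ¬(p + r)) = ¬2/5 = 3/5
¬¬¬((r ⇒ ¬r) ⇔ ¬(p + r)) = ¬3/5 = 2/5

2/5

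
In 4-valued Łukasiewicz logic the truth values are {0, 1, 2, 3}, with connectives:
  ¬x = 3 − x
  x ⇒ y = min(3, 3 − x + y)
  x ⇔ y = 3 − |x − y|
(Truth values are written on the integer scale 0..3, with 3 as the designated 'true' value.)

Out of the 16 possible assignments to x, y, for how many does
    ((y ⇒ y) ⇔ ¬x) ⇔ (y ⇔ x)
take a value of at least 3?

5

x = 0, y = 0 ↦ 3  ≥
x = 0, y = 1 ↦ 2  <
x = 0, y = 2 ↦ 1  <
x = 0, y = 3 ↦ 0  <
x = 1, y = 0 ↦ 3  ≥
x = 1, y = 1 ↦ 2  <
x = 1, y = 2 ↦ 3  ≥
x = 1, y = 3 ↦ 2  <
x = 2, y = 0 ↦ 3  ≥
x = 2, y = 1 ↦ 2  <
x = 2, y = 2 ↦ 1  <
x = 2, y = 3 ↦ 2  <
x = 3, y = 0 ↦ 3  ≥
x = 3, y = 1 ↦ 2  <
x = 3, y = 2 ↦ 1  <
x = 3, y = 3 ↦ 0  <
So 5 of the 16 assignments meet the threshold.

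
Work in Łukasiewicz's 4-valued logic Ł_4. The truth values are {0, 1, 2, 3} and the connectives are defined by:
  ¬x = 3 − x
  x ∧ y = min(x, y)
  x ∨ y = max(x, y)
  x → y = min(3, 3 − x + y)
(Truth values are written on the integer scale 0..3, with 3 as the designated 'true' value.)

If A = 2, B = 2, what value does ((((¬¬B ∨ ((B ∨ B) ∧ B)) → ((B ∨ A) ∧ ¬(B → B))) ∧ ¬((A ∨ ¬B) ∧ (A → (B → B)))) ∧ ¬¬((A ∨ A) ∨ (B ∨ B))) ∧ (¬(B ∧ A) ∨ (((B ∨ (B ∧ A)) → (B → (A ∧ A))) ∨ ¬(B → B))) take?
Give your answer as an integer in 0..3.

¬B = ¬2 = 1
¬¬B = ¬1 = 2
B ∨ B = 2 ∨ 2 = 2
(B ∨ B) ∧ B = 2 ∧ 2 = 2
¬¬B ∨ ((B ∨ B) ∧ B) = 2 ∨ 2 = 2
B ∨ A = 2 ∨ 2 = 2
B → B = 2 → 2 = 3
¬(B → B) = ¬3 = 0
(B ∨ A) ∧ ¬(B → B) = 2 ∧ 0 = 0
(¬¬B ∨ ((B ∨ B) ∧ B)) → ((B ∨ A) ∧ ¬(B → B)) = 2 → 0 = 1
¬B = ¬2 = 1
A ∨ ¬B = 2 ∨ 1 = 2
B → B = 2 → 2 = 3
A → (B → B) = 2 → 3 = 3
(A ∨ ¬B) ∧ (A → (B → B)) = 2 ∧ 3 = 2
¬((A ∨ ¬B) ∧ (A → (B → B))) = ¬2 = 1
((¬¬B ∨ ((B ∨ B) ∧ B)) → ((B ∨ A) ∧ ¬(B → B))) ∧ ¬((A ∨ ¬B) ∧ (A → (B → B))) = 1 ∧ 1 = 1
A ∨ A = 2 ∨ 2 = 2
B ∨ B = 2 ∨ 2 = 2
(A ∨ A) ∨ (B ∨ B) = 2 ∨ 2 = 2
¬((A ∨ A) ∨ (B ∨ B)) = ¬2 = 1
¬¬((A ∨ A) ∨ (B ∨ B)) = ¬1 = 2
(((¬¬B ∨ ((B ∨ B) ∧ B)) → ((B ∨ A) ∧ ¬(B → B))) ∧ ¬((A ∨ ¬B) ∧ (A → (B → B)))) ∧ ¬¬((A ∨ A) ∨ (B ∨ B)) = 1 ∧ 2 = 1
B ∧ A = 2 ∧ 2 = 2
¬(B ∧ A) = ¬2 = 1
B ∧ A = 2 ∧ 2 = 2
B ∨ (B ∧ A) = 2 ∨ 2 = 2
A ∧ A = 2 ∧ 2 = 2
B → (A ∧ A) = 2 → 2 = 3
(B ∨ (B ∧ A)) → (B → (A ∧ A)) = 2 → 3 = 3
B → B = 2 → 2 = 3
¬(B → B) = ¬3 = 0
((B ∨ (B ∧ A)) → (B → (A ∧ A))) ∨ ¬(B → B) = 3 ∨ 0 = 3
¬(B ∧ A) ∨ (((B ∨ (B ∧ A)) → (B → (A ∧ A))) ∨ ¬(B → B)) = 1 ∨ 3 = 3
((((¬¬B ∨ ((B ∨ B) ∧ B)) → ((B ∨ A) ∧ ¬(B → B))) ∧ ¬((A ∨ ¬B) ∧ (A → (B → B)))) ∧ ¬¬((A ∨ A) ∨ (B ∨ B))) ∧ (¬(B ∧ A) ∨ (((B ∨ (B ∧ A)) → (B → (A ∧ A))) ∨ ¬(B → B))) = 1 ∧ 3 = 1

1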